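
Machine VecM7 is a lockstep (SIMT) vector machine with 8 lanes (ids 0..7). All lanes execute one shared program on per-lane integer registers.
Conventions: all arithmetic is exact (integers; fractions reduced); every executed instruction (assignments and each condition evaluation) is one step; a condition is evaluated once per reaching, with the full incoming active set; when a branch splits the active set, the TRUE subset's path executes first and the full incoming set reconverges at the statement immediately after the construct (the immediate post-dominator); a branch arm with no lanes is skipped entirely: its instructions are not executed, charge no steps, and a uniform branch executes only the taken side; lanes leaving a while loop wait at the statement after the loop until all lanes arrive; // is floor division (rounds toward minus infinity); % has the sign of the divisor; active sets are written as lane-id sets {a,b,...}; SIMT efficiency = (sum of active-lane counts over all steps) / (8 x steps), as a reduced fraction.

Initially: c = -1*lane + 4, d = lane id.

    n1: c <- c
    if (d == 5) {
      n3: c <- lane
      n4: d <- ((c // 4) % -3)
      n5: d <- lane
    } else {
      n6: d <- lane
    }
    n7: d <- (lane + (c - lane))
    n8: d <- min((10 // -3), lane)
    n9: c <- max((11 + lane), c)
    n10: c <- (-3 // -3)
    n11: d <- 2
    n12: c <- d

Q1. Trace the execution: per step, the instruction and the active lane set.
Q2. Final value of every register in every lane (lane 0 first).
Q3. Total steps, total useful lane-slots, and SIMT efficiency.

step 0: c <- c                       {0,1,2,3,4,5,6,7}
step 1: eval (d == 5)                {0,1,2,3,4,5,6,7}
step 2: c <- lane                    {5}
step 3: d <- ((c // 4) % -3)         {5}
step 4: d <- lane                    {5}
step 5: d <- lane                    {0,1,2,3,4,6,7}
step 6: d <- (lane + (c - lane))     {0,1,2,3,4,5,6,7}
step 7: d <- min((10 // -3), lane)   {0,1,2,3,4,5,6,7}
step 8: c <- max((11 + lane), c)     {0,1,2,3,4,5,6,7}
step 9: c <- (-3 // -3)              {0,1,2,3,4,5,6,7}
step 10: d <- 2                       {0,1,2,3,4,5,6,7}
step 11: c <- d                       {0,1,2,3,4,5,6,7}

Answer: 12 steps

c: 2,2,2,2,2,2,2,2
d: 2,2,2,2,2,2,2,2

steps = 12; useful = 74; efficiency = 74/96 = 37/48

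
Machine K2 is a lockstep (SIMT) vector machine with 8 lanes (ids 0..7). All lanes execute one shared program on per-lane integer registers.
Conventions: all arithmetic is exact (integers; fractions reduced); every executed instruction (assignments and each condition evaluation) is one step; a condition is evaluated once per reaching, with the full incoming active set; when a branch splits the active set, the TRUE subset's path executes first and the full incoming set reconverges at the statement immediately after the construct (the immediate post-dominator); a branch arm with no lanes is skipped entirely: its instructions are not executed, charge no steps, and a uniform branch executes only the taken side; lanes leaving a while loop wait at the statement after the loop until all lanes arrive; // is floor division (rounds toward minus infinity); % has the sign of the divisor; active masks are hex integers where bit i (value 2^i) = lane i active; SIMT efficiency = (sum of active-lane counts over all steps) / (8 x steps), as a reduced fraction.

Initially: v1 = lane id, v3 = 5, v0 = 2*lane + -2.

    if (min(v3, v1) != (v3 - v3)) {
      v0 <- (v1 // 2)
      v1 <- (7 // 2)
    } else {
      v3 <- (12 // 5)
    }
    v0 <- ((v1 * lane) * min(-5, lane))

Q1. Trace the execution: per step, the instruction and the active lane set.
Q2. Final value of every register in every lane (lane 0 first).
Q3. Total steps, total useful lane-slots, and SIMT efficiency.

step 0: eval (min(v3, v1) != (v3 - v3)) 0xff
step 1: v0 <- (v1 // 2)              0xfe
step 2: v1 <- (7 // 2)               0xfe
step 3: v3 <- (12 // 5)              0x01
step 4: v0 <- ((v1 * lane) * min(-5, lane)) 0xff

Answer: 5 steps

v1: 0,3,3,3,3,3,3,3
v3: 2,5,5,5,5,5,5,5
v0: 0,-15,-30,-45,-60,-75,-90,-105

steps = 5; useful = 31; efficiency = 31/40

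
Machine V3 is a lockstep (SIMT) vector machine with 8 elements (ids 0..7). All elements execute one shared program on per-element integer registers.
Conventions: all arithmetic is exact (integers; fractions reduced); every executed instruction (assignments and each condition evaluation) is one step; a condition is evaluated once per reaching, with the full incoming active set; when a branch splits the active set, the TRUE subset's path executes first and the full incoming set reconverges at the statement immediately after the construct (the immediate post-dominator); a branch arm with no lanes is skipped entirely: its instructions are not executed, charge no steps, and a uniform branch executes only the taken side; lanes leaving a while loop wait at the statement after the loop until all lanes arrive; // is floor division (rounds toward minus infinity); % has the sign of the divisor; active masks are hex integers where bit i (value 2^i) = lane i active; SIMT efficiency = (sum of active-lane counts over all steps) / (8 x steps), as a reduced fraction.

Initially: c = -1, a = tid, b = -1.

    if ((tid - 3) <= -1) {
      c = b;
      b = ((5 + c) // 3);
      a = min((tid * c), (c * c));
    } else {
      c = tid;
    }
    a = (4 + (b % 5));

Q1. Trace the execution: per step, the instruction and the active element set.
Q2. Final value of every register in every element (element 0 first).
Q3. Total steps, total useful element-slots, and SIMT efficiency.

step 0: eval ((tid - 3) <= -1)       0xff
step 1: c <- b                       0x07
step 2: b <- ((5 + c) // 3)          0x07
step 3: a <- min((tid * c), (c * c)) 0x07
step 4: c <- tid                     0xf8
step 5: a <- (4 + (b % 5))           0xff

Answer: 6 steps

c: -1,-1,-1,3,4,5,6,7
a: 5,5,5,8,8,8,8,8
b: 1,1,1,-1,-1,-1,-1,-1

steps = 6; useful = 30; efficiency = 30/48 = 5/8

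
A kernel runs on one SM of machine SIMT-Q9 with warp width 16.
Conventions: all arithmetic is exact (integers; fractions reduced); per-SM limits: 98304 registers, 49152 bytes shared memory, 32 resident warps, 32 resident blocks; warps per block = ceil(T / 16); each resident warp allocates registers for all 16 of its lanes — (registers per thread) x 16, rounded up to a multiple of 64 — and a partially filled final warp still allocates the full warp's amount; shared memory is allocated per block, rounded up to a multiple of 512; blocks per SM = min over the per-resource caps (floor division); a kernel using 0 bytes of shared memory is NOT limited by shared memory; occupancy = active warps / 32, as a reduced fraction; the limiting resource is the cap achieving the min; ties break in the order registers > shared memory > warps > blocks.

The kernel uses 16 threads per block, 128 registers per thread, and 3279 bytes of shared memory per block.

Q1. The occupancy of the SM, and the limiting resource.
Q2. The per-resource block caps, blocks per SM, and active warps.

Answer: occupancy 13/32, limited by shared memory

registers: 48 blocks
shared memory: 13 blocks
warps: 32 blocks
blocks: 32 blocks

Answer: 13 blocks, 13 active warps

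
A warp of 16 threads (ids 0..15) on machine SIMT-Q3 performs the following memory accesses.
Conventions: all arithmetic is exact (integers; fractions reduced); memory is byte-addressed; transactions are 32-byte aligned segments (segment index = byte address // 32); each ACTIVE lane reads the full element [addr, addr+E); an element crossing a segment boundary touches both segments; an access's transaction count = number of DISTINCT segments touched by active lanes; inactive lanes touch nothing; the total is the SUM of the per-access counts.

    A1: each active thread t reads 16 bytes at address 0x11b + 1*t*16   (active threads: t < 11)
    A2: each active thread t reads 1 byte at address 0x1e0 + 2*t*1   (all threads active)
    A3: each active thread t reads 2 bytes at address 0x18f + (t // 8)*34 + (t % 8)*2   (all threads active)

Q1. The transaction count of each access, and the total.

A1: 7 transactions
A2: 1 transaction
A3: 3 transactions

Answer: 7,1,3; total 11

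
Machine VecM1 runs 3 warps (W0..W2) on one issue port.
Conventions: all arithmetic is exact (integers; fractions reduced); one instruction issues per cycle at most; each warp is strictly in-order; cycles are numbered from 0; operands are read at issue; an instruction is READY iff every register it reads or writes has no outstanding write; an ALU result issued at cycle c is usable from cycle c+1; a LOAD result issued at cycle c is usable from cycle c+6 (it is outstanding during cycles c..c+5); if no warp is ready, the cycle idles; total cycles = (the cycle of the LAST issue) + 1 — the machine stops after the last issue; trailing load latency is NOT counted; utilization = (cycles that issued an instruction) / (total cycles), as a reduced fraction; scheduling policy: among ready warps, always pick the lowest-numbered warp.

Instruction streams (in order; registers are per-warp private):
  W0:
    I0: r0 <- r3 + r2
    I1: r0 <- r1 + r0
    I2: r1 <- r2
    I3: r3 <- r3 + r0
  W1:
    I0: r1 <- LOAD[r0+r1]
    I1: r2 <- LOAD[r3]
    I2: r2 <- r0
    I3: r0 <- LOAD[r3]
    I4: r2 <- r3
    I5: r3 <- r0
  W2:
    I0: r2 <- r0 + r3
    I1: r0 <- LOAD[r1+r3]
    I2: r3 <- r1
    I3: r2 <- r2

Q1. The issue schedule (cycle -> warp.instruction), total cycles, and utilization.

cycle 0: W0.I0
cycle 1: W0.I1
cycle 2: W0.I2
cycle 3: W0.I3
cycle 4: W1.I0
cycle 5: W1.I1
cycle 6: W2.I0
cycle 7: W2.I1
cycle 8: W2.I2
cycle 9: W2.I3
cycle 10: idle
cycle 11: W1.I2
cycle 12: W1.I3
cycle 13: W1.I4
cycle 14: idle
cycle 15: idle
cycle 16: idle
cycle 17: idle
cycle 18: W1.I5

Answer: 19 cycles, utilization 14/19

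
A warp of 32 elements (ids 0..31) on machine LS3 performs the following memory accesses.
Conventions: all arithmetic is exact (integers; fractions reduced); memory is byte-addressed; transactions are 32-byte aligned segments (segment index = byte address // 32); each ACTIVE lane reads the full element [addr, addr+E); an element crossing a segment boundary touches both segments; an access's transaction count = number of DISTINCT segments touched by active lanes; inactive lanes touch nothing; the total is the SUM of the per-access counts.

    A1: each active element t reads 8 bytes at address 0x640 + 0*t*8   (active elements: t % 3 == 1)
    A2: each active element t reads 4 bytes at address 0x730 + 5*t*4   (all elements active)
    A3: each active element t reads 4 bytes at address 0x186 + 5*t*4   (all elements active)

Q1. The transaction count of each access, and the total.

A1: 1 transaction
A2: 20 transactions
A3: 20 transactions

Answer: 1,20,20; total 41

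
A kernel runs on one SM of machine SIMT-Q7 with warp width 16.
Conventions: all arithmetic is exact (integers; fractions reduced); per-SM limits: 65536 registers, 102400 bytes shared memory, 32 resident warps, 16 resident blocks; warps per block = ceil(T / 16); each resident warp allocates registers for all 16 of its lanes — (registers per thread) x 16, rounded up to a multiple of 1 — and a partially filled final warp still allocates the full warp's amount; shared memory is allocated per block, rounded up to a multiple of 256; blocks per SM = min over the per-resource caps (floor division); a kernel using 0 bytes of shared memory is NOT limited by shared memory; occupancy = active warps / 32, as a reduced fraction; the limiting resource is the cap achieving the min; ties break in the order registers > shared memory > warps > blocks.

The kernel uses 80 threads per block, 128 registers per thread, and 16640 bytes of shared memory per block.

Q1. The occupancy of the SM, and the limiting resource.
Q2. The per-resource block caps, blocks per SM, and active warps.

Answer: occupancy 15/16, limited by registers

registers: 6 blocks
shared memory: 6 blocks
warps: 6 blocks
blocks: 16 blocks

Answer: 6 blocks, 30 active warps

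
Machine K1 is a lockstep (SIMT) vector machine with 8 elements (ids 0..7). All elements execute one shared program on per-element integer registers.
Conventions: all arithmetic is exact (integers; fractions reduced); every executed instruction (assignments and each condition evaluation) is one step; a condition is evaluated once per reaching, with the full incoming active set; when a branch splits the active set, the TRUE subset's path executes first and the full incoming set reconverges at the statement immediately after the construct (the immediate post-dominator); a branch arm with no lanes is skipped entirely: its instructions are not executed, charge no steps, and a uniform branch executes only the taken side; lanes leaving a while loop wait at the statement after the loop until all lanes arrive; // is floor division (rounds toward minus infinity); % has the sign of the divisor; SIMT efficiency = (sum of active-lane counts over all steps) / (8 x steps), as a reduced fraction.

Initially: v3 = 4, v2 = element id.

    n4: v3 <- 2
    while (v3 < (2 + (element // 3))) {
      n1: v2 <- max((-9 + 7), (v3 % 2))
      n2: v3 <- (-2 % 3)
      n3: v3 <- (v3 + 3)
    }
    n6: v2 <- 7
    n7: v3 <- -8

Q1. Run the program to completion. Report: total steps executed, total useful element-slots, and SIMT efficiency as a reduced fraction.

Answer: 8 steps, 52 useful, 13/16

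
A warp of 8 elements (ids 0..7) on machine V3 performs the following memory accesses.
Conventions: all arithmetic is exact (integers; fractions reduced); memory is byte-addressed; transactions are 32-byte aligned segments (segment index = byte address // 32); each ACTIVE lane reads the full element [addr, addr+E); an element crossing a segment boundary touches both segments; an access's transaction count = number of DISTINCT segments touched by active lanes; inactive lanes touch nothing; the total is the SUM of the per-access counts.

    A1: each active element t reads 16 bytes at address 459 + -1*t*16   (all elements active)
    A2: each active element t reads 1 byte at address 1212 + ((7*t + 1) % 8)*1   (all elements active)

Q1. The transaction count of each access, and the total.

A1: 5 transactions
A2: 2 transactions

Answer: 5,2; total 7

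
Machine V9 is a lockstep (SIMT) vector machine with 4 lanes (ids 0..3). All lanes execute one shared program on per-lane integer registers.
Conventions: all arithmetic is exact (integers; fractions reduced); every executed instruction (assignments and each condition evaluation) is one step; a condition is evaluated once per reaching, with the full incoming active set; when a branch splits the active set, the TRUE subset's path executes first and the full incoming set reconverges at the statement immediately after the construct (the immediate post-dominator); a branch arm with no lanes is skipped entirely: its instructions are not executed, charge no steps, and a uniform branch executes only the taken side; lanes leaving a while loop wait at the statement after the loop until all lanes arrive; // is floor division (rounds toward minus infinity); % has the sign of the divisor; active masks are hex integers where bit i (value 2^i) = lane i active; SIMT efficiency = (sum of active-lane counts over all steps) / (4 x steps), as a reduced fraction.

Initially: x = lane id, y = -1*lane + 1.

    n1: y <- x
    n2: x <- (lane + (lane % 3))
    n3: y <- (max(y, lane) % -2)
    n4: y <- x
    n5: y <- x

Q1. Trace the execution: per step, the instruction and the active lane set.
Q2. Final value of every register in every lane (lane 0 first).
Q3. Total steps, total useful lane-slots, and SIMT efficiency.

step 0: y <- x                       0xf
step 1: x <- (lane + (lane % 3))     0xf
step 2: y <- (max(y, lane) % -2)     0xf
step 3: y <- x                       0xf
step 4: y <- x                       0xf

Answer: 5 steps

x: 0,2,4,3
y: 0,2,4,3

steps = 5; useful = 20; efficiency = 20/20 = 1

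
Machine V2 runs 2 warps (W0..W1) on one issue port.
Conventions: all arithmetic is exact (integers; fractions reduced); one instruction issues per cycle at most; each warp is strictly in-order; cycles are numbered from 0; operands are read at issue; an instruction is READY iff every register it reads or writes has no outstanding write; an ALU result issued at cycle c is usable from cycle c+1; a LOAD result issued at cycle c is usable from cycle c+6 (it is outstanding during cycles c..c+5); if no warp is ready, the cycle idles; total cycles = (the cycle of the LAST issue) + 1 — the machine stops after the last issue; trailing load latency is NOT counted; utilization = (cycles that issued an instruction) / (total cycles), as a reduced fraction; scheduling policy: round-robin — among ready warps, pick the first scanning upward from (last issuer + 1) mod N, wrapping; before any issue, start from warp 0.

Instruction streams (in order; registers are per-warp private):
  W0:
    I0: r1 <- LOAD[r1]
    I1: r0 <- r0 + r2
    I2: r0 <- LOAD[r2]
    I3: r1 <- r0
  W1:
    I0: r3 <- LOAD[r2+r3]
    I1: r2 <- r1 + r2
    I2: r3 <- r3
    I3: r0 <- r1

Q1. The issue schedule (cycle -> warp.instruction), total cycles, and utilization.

cycle 0: W0.I0
cycle 1: W1.I0
cycle 2: W0.I1
cycle 3: W1.I1
cycle 4: W0.I2
cycle 5: idle
cycle 6: idle
cycle 7: W1.I2
cycle 8: W1.I3
cycle 9: idle
cycle 10: W0.I3

Answer: 11 cycles, utilization 8/11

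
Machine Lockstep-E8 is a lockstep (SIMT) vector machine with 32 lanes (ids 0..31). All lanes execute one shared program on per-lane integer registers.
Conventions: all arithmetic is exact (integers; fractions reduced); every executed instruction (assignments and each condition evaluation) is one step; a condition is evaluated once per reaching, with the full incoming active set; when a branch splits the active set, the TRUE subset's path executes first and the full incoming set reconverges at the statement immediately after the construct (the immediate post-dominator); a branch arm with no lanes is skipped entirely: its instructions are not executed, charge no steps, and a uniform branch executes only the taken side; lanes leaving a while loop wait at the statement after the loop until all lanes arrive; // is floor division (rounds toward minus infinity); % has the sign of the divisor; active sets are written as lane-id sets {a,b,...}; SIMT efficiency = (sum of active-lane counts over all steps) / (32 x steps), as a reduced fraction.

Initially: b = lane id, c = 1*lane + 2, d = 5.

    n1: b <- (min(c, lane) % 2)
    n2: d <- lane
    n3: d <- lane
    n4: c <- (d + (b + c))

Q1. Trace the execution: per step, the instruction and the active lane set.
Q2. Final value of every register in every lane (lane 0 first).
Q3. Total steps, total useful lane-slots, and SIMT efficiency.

step 0: b <- (min(c, lane) % 2)      {0,1,2,3,4,5,6,7,8,9,10,11,12,13,14,15,16,17,18,19,20,21,22,23,24,25,26,27,28,29,30,31}
step 1: d <- lane                    {0,1,2,3,4,5,6,7,8,9,10,11,12,13,14,15,16,17,18,19,20,21,22,23,24,25,26,27,28,29,30,31}
step 2: d <- lane                    {0,1,2,3,4,5,6,7,8,9,10,11,12,13,14,15,16,17,18,19,20,21,22,23,24,25,26,27,28,29,30,31}
step 3: c <- (d + (b + c))           {0,1,2,3,4,5,6,7,8,9,10,11,12,13,14,15,16,17,18,19,20,21,22,23,24,25,26,27,28,29,30,31}

Answer: 4 steps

b: 0,1,0,1,0,1,0,1,0,1,0,1,0,1,0,1,0,1,0,1,0,1,0,1,0,1,0,1,0,1,0,1
c: 2,5,6,9,10,13,14,17,18,21,22,25,26,29,30,33,34,37,38,41,42,45,46,49,50,53,54,57,58,61,62,65
d: 0,1,2,3,4,5,6,7,8,9,10,11,12,13,14,15,16,17,18,19,20,21,22,23,24,25,26,27,28,29,30,31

steps = 4; useful = 128; efficiency = 128/128 = 1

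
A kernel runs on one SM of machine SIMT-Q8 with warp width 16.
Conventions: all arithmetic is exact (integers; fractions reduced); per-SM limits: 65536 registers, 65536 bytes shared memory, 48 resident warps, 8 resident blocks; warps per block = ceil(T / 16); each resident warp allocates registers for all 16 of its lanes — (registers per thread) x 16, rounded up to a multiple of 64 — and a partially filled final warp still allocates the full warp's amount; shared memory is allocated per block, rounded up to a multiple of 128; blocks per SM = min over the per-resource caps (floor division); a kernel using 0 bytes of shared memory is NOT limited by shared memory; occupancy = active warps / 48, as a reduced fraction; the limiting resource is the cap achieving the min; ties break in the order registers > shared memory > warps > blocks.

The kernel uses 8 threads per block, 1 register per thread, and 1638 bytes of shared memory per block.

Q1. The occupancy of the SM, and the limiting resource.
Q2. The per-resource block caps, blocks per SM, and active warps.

Answer: occupancy 1/6, limited by blocks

registers: 1024 blocks
shared memory: 39 blocks
warps: 48 blocks
blocks: 8 blocks

Answer: 8 blocks, 8 active warps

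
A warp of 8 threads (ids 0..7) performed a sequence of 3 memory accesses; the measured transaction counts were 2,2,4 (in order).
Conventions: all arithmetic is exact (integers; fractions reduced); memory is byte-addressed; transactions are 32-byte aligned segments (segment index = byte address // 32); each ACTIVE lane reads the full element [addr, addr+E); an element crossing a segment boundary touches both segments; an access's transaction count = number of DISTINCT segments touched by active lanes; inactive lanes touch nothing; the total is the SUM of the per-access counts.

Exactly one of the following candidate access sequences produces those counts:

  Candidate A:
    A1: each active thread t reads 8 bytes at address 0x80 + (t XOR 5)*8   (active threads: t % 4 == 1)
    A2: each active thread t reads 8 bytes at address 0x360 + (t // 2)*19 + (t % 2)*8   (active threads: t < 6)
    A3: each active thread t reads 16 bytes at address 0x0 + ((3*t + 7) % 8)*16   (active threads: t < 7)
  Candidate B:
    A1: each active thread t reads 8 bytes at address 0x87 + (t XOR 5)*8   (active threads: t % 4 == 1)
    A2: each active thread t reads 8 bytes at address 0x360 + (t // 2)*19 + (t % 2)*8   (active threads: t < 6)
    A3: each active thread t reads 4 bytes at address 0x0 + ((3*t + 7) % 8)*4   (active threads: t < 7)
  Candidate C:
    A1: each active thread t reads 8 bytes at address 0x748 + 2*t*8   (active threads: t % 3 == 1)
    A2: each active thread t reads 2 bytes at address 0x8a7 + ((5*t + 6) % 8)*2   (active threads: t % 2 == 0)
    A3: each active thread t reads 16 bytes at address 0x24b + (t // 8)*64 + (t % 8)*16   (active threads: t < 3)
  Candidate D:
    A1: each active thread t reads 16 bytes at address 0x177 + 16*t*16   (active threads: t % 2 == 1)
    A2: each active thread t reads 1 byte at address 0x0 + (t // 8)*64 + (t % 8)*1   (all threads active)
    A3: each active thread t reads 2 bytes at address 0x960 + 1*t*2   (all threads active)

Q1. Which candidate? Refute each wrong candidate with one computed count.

B: A3 gives 1 transaction, not 4
C: A1 gives 3 transactions, not 2
D: A1 gives 8 transactions, not 2
A: all counts match (2,2,4)

Answer: A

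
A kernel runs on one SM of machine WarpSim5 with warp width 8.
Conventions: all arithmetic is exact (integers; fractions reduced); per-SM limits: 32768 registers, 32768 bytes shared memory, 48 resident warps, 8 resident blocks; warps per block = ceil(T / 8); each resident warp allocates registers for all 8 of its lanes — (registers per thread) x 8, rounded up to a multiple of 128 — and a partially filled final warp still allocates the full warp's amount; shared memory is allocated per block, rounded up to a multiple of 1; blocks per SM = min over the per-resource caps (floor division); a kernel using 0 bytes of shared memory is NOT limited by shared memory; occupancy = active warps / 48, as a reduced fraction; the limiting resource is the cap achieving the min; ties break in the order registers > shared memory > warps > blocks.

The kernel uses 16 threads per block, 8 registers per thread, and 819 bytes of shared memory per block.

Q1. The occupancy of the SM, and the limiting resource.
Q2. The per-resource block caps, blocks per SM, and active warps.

Answer: occupancy 1/3, limited by blocks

registers: 128 blocks
shared memory: 40 blocks
warps: 24 blocks
blocks: 8 blocks

Answer: 8 blocks, 16 active warps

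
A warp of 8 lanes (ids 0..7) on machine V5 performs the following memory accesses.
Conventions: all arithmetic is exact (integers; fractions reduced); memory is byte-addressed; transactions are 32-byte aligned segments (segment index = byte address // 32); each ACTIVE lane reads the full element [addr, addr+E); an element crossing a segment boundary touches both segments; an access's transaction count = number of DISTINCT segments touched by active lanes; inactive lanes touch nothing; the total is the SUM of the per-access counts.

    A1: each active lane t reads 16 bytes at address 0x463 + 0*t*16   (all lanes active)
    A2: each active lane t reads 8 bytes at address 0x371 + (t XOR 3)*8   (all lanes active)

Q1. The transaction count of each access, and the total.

A1: 1 transaction
A2: 3 transactions

Answer: 1,3; total 4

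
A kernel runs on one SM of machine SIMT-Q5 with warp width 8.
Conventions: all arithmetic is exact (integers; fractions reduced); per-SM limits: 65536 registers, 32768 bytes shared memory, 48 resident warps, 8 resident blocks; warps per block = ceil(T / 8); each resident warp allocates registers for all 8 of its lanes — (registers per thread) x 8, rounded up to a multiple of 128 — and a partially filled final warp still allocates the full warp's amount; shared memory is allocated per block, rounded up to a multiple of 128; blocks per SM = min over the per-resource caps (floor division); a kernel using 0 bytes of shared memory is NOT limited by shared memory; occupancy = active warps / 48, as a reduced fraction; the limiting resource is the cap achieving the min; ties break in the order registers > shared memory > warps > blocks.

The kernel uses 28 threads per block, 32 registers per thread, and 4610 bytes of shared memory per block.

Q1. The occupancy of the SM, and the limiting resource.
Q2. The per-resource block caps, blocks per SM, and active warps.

Answer: occupancy 1/2, limited by shared memory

registers: 64 blocks
shared memory: 6 blocks
warps: 12 blocks
blocks: 8 blocks

Answer: 6 blocks, 24 active warps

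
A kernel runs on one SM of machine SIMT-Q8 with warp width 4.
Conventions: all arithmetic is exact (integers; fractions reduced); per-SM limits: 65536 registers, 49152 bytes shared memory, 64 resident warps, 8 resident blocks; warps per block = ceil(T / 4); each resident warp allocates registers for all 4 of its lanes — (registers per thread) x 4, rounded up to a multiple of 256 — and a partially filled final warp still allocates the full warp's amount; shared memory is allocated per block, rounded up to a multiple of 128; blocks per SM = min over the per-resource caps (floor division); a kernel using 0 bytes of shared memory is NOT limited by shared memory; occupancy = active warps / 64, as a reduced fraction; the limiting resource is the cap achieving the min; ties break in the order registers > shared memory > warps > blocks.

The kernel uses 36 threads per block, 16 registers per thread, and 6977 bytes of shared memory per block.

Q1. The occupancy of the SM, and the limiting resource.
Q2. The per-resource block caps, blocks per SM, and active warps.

Answer: occupancy 27/32, limited by shared memory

registers: 28 blocks
shared memory: 6 blocks
warps: 7 blocks
blocks: 8 blocks

Answer: 6 blocks, 54 active warps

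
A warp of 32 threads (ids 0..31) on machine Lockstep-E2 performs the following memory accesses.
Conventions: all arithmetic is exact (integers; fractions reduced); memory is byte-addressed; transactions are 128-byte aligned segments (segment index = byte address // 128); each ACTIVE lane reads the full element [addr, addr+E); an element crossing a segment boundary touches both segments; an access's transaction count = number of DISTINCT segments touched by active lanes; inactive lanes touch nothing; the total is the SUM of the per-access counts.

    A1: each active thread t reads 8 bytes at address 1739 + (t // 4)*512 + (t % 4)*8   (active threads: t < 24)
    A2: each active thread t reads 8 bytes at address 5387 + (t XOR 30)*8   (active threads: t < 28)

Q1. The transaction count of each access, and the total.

A1: 6 transactions
A2: 3 transactions

Answer: 6,3; total 9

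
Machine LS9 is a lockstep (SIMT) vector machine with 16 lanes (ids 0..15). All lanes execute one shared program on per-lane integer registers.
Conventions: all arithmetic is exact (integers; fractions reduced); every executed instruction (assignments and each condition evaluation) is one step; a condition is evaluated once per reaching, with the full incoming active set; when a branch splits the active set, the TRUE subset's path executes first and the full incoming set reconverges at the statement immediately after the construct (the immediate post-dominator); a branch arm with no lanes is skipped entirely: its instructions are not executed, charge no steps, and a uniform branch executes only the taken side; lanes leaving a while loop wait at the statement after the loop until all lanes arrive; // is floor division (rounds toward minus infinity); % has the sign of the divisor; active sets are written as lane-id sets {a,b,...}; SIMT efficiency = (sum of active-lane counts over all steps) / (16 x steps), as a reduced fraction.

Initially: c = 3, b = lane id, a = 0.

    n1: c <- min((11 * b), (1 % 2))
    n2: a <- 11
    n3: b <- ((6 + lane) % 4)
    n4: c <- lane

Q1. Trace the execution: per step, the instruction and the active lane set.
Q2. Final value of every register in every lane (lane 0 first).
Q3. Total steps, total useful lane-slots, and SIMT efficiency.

step 0: c <- min((11 * b), (1 % 2))  {0,1,2,3,4,5,6,7,8,9,10,11,12,13,14,15}
step 1: a <- 11                      {0,1,2,3,4,5,6,7,8,9,10,11,12,13,14,15}
step 2: b <- ((6 + lane) % 4)        {0,1,2,3,4,5,6,7,8,9,10,11,12,13,14,15}
step 3: c <- lane                    {0,1,2,3,4,5,6,7,8,9,10,11,12,13,14,15}

Answer: 4 steps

c: 0,1,2,3,4,5,6,7,8,9,10,11,12,13,14,15
b: 2,3,0,1,2,3,0,1,2,3,0,1,2,3,0,1
a: 11,11,11,11,11,11,11,11,11,11,11,11,11,11,11,11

steps = 4; useful = 64; efficiency = 64/64 = 1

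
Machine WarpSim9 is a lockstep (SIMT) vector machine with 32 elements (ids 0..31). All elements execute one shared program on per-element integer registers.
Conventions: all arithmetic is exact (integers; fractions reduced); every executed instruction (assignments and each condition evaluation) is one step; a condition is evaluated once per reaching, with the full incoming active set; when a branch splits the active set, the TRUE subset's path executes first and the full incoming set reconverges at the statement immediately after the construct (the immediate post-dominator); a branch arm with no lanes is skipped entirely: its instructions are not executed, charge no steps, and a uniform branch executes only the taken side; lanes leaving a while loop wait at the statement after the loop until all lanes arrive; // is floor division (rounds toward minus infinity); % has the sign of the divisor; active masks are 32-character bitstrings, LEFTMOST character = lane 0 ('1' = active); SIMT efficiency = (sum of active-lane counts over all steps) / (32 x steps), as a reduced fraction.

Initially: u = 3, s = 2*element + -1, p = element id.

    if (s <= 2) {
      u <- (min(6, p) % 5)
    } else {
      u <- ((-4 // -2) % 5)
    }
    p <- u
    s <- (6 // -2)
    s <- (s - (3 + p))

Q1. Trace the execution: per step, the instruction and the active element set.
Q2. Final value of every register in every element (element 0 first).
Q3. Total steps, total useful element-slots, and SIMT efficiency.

step 0: eval (s <= 2)                11111111111111111111111111111111
step 1: u <- (min(6, p) % 5)         11000000000000000000000000000000
step 2: u <- ((-4 // -2) % 5)        00111111111111111111111111111111
step 3: p <- u                       11111111111111111111111111111111
step 4: s <- (6 // -2)               11111111111111111111111111111111
step 5: s <- (s - (3 + p))           11111111111111111111111111111111

Answer: 6 steps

u: 0,1,2,2,2,2,2,2,2,2,2,2,2,2,2,2,2,2,2,2,2,2,2,2,2,2,2,2,2,2,2,2
s: -6,-7,-8,-8,-8,-8,-8,-8,-8,-8,-8,-8,-8,-8,-8,-8,-8,-8,-8,-8,-8,-8,-8,-8,-8,-8,-8,-8,-8,-8,-8,-8
p: 0,1,2,2,2,2,2,2,2,2,2,2,2,2,2,2,2,2,2,2,2,2,2,2,2,2,2,2,2,2,2,2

steps = 6; useful = 160; efficiency = 160/192 = 5/6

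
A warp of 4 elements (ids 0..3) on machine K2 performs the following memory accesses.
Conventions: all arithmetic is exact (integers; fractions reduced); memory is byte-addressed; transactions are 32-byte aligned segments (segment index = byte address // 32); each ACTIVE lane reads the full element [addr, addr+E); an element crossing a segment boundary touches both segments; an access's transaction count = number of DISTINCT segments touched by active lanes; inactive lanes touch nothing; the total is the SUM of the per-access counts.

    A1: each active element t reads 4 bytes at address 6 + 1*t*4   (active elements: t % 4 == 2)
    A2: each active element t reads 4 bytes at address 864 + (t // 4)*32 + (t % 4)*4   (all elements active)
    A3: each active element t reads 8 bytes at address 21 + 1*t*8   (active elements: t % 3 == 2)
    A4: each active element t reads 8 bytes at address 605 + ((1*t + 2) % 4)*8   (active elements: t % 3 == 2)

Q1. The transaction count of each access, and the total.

A1: 1 transaction
A2: 1 transaction
A3: 1 transaction
A4: 2 transactions

Answer: 1,1,1,2; total 5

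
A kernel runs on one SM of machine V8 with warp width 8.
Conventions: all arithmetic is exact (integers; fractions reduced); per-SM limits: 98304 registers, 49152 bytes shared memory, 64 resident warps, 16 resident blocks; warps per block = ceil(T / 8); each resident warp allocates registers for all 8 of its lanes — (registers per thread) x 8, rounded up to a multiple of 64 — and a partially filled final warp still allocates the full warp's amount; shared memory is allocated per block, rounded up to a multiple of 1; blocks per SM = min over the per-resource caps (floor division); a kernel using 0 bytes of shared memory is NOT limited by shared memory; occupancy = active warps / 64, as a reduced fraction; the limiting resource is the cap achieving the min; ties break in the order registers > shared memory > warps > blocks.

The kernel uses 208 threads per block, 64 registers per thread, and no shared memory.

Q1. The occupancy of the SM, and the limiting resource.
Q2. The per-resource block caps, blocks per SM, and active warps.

Answer: occupancy 13/16, limited by warps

registers: 7 blocks
shared memory: no limit (kernel uses none)
warps: 2 blocks
blocks: 16 blocks

Answer: 2 blocks, 52 active warps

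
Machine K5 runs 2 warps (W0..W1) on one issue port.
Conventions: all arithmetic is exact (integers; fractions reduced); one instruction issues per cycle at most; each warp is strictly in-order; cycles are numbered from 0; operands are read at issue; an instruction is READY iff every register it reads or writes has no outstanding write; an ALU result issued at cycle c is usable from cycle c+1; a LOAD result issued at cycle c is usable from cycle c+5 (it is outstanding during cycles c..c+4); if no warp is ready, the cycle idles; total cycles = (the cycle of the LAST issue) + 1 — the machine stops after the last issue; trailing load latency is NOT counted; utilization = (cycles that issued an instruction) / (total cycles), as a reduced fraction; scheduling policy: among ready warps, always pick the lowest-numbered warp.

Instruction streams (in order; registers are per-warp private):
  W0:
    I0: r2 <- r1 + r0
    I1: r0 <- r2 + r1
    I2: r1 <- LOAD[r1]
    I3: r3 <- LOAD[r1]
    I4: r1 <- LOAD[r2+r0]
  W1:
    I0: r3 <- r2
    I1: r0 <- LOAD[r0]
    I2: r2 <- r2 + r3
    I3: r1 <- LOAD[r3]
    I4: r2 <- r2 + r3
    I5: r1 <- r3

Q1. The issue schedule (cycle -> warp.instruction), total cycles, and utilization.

cycle 0: W0.I0
cycle 1: W0.I1
cycle 2: W0.I2
cycle 3: W1.I0
cycle 4: W1.I1
cycle 5: W1.I2
cycle 6: W1.I3
cycle 7: W0.I3
cycle 8: W0.I4
cycle 9: W1.I4
cycle 10: idle
cycle 11: W1.I5

Answer: 12 cycles, utilization 11/12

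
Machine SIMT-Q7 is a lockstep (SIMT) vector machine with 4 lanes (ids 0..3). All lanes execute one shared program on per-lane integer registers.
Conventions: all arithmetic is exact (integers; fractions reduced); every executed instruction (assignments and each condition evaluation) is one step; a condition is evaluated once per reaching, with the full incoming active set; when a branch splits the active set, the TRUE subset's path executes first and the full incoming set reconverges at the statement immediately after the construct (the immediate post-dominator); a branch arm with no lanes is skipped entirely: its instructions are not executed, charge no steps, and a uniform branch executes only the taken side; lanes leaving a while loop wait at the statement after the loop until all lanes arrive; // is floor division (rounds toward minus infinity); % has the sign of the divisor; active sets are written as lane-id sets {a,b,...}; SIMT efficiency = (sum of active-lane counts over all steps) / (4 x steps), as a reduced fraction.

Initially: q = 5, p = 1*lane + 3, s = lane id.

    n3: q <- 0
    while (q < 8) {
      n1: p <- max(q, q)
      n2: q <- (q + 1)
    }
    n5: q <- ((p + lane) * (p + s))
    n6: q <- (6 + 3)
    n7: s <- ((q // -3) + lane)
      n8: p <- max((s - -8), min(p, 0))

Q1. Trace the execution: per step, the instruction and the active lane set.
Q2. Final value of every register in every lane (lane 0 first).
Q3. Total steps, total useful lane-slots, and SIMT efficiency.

step 0: q <- 0                       {0,1,2,3}
step 1: eval (q < 8)                 {0,1,2,3}
step 2: p <- max(q, q)               {0,1,2,3}
step 3: q <- (q + 1)                 {0,1,2,3}
step 4: eval (q < 8)                 {0,1,2,3}
step 5: p <- max(q, q)               {0,1,2,3}
step 6: q <- (q + 1)                 {0,1,2,3}
step 7: eval (q < 8)                 {0,1,2,3}
step 8: p <- max(q, q)               {0,1,2,3}
step 9: q <- (q + 1)                 {0,1,2,3}
step 10: eval (q < 8)                 {0,1,2,3}
step 11: p <- max(q, q)               {0,1,2,3}
step 12: q <- (q + 1)                 {0,1,2,3}
step 13: eval (q < 8)                 {0,1,2,3}
step 14: p <- max(q, q)               {0,1,2,3}
step 15: q <- (q + 1)                 {0,1,2,3}
step 16: eval (q < 8)                 {0,1,2,3}
step 17: p <- max(q, q)               {0,1,2,3}
step 18: q <- (q + 1)                 {0,1,2,3}
step 19: eval (q < 8)                 {0,1,2,3}
step 20: p <- max(q, q)               {0,1,2,3}
step 21: q <- (q + 1)                 {0,1,2,3}
step 22: eval (q < 8)                 {0,1,2,3}
step 23: p <- max(q, q)               {0,1,2,3}
step 24: q <- (q + 1)                 {0,1,2,3}
step 25: eval (q < 8)                 {0,1,2,3}
step 26: q <- ((p + lane) * (p + s))  {0,1,2,3}
step 27: q <- (6 + 3)                 {0,1,2,3}
step 28: s <- ((q // -3) + lane)      {0,1,2,3}
step 29: p <- max((s - -8), min(p, 0)) {0,1,2,3}

Answer: 30 steps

q: 9,9,9,9
p: 5,6,7,8
s: -3,-2,-1,0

steps = 30; useful = 120; efficiency = 120/120 = 1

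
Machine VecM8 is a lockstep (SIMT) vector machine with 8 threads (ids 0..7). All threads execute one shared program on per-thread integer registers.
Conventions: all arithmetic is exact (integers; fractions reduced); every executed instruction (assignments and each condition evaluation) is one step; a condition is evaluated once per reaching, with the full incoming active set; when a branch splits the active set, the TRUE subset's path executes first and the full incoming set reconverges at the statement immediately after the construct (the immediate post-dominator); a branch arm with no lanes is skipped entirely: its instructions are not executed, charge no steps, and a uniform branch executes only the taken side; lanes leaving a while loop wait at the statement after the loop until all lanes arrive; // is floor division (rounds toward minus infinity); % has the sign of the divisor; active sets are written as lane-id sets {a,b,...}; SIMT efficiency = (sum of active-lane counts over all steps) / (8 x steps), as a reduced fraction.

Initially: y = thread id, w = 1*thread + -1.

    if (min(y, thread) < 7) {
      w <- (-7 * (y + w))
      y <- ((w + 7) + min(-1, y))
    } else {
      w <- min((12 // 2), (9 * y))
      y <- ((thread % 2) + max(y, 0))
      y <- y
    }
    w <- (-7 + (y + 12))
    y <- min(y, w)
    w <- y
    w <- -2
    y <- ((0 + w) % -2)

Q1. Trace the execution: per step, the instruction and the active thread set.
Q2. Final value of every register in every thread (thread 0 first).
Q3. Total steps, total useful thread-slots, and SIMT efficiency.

step 0: eval (min(y, thread) < 7)    {0,1,2,3,4,5,6,7}
step 1: w <- (-7 * (y + w))          {0,1,2,3,4,5,6}
step 2: y <- ((w + 7) + min(-1, y))  {0,1,2,3,4,5,6}
step 3: w <- min((12 // 2), (9 * y)) {7}
step 4: y <- ((thread % 2) + max(y, 0)) {7}
step 5: y <- y                       {7}
step 6: w <- (-7 + (y + 12))         {0,1,2,3,4,5,6,7}
step 7: y <- min(y, w)               {0,1,2,3,4,5,6,7}
step 8: w <- y                       {0,1,2,3,4,5,6,7}
step 9: w <- -2                      {0,1,2,3,4,5,6,7}
step 10: y <- ((0 + w) % -2)          {0,1,2,3,4,5,6,7}

Answer: 11 steps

y: 0,0,0,0,0,0,0,0
w: -2,-2,-2,-2,-2,-2,-2,-2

steps = 11; useful = 65; efficiency = 65/88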